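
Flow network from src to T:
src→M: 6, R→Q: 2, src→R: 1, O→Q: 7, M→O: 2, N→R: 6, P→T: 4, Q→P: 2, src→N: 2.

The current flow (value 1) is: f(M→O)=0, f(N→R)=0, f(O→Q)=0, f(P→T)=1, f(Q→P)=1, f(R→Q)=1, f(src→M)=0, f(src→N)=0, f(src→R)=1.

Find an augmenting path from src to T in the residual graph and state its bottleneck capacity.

Residual along src→N→R→Q→P→T: src→N: 2, N→R: 6, R→Q: 1, Q→P: 1, P→T: 3.
Bottleneck = min = 1.

src→N→R→Q→P→T, bottleneck 1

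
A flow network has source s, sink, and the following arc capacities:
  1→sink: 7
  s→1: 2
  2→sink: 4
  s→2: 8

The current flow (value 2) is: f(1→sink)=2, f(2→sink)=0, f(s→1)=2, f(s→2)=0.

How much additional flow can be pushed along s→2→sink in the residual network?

4

Residual capacities along the path: s→2: 8, 2→sink: 4.
Minimum is 4.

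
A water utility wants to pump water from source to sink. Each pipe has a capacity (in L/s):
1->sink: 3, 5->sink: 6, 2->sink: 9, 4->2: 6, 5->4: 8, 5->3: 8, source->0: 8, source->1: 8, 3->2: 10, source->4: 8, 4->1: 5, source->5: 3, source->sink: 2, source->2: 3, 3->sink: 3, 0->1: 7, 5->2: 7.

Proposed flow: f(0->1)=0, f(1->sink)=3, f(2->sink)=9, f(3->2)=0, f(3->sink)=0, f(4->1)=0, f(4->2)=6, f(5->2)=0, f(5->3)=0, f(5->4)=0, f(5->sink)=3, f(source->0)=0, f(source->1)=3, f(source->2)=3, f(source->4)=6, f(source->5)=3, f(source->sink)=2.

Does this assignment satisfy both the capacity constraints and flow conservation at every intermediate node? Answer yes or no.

Yes

Every edge has 0 ≤ f(e) ≤ cap(e).
At each intermediate node, inflow equals outflow.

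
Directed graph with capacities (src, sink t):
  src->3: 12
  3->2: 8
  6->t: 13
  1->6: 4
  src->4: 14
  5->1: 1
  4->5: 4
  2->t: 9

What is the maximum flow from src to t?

9

Augment src->3->2->t: bottleneck 8. Total 8.
Augment src->4->5->1->6->t: bottleneck 1. Total 9.
No augmenting path remains in the residual graph.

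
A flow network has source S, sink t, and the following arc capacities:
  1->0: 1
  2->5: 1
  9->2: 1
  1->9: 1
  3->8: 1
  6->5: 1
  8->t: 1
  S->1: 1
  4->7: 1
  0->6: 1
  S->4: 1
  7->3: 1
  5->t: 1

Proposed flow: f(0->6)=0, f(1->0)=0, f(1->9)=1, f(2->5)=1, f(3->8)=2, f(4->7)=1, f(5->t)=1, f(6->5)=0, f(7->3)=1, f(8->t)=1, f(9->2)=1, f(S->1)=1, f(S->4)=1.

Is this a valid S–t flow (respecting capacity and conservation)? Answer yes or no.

No

Capacity violated on 3->8: flow 2 > capacity 1.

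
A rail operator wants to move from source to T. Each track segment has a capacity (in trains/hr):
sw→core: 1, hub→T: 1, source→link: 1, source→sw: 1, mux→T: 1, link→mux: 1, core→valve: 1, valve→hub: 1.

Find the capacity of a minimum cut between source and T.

2

Max flow = 2 (via 2 augmenting paths).
In the residual at optimum, the set reachable from source is {source}.
Cut edges: source→link (cap 1), source→sw (cap 1). Sum = 2.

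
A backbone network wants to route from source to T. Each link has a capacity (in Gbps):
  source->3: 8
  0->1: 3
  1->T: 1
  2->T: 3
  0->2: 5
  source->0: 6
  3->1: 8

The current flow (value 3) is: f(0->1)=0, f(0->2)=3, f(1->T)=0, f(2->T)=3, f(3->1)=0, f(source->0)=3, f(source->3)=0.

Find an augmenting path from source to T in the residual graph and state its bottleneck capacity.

source->0->1->T, bottleneck 1

Residual along source->0->1->T: source->0: 3, 0->1: 3, 1->T: 1.
Bottleneck = min = 1.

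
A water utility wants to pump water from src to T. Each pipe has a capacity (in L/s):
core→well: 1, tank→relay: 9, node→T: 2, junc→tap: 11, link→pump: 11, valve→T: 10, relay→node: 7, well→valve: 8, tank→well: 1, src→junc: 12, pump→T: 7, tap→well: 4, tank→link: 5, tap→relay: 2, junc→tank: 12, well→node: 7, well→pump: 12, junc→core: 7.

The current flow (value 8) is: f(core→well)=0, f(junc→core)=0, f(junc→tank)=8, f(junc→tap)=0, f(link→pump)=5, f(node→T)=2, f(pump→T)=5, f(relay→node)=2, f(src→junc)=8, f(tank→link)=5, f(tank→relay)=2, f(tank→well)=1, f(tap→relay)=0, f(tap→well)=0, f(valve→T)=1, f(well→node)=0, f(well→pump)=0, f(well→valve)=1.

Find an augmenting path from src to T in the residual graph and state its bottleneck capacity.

src→junc→core→well→valve→T, bottleneck 1

Residual along src→junc→core→well→valve→T: src→junc: 4, junc→core: 7, core→well: 1, well→valve: 7, valve→T: 9.
Bottleneck = min = 1.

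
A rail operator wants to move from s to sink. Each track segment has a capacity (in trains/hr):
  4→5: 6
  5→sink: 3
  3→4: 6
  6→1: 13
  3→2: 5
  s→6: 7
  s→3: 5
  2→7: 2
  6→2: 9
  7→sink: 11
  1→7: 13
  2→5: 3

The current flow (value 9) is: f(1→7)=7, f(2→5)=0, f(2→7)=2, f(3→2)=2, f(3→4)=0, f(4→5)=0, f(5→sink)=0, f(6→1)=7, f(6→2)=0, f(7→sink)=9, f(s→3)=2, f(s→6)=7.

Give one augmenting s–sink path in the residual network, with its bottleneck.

s→3→2→5→sink, bottleneck 3

Residual along s→3→2→5→sink: s→3: 3, 3→2: 3, 2→5: 3, 5→sink: 3.
Bottleneck = min = 3.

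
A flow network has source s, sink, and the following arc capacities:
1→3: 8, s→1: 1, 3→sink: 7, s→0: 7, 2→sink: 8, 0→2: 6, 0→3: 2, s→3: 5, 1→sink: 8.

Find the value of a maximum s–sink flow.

Augment s→1→sink: bottleneck 1. Total 1.
Augment s→3→sink: bottleneck 5. Total 6.
Augment s→0→3→sink: bottleneck 2. Total 8.
Augment s→0→2→sink: bottleneck 5. Total 13.
No augmenting path remains in the residual graph.

13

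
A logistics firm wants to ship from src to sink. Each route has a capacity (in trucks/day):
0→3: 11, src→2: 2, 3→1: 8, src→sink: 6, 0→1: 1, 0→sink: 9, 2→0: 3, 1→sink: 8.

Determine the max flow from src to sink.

Augment src→sink: bottleneck 6. Total 6.
Augment src→2→0→sink: bottleneck 2. Total 8.
No augmenting path remains in the residual graph.

8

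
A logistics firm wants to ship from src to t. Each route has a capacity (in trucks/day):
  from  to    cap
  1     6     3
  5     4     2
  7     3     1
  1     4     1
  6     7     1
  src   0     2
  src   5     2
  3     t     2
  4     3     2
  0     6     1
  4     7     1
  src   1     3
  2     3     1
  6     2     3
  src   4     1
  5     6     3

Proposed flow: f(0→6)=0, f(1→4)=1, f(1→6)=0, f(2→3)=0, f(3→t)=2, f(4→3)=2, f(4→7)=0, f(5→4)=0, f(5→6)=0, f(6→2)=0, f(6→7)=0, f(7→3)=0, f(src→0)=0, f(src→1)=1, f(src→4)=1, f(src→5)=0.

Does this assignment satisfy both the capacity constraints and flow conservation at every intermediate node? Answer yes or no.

Every edge has 0 ≤ f(e) ≤ cap(e).
At each intermediate node, inflow equals outflow.

Yes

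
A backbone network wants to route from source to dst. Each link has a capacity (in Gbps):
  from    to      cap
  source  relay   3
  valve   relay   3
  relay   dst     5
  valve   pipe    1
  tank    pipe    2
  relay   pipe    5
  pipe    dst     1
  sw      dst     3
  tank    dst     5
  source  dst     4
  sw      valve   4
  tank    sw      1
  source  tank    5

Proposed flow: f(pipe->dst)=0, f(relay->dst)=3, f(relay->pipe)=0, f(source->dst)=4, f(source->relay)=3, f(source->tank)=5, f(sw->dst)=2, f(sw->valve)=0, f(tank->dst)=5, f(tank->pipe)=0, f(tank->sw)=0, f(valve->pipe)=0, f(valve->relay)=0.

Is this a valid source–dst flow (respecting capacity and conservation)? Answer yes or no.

Conservation fails at sw: inflow 0 ≠ outflow 2.

No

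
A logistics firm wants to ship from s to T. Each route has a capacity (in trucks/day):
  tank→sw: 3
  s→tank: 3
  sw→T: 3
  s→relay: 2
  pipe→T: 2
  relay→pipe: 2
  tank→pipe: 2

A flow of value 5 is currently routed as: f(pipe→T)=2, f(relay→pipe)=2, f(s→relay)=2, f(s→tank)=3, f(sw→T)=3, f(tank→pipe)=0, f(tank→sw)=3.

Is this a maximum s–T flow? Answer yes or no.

Residual reachable from s: {s}; T is not reachable.
Saturated cut: s→tank, s→relay with total capacity 5 = current flow value. Flow is maximum.

Yes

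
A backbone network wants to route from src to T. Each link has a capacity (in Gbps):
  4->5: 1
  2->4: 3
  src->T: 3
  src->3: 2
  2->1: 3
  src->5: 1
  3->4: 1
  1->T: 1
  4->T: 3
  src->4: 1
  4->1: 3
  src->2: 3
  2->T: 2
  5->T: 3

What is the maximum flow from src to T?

Augment src->T: bottleneck 3. Total 3.
Augment src->2->T: bottleneck 2. Total 5.
Augment src->4->T: bottleneck 1. Total 6.
Augment src->5->T: bottleneck 1. Total 7.
Augment src->2->4->T: bottleneck 1. Total 8.
Augment src->3->4->T: bottleneck 1. Total 9.
No augmenting path remains in the residual graph.

9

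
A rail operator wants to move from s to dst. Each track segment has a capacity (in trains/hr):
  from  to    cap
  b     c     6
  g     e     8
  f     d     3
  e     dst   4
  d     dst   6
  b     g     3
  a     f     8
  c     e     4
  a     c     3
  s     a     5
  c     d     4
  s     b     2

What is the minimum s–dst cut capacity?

7

Max flow = 7 (via 4 augmenting paths).
In the residual at optimum, the set reachable from s is {s}.
Cut edges: s→b (cap 2), s→a (cap 5). Sum = 7.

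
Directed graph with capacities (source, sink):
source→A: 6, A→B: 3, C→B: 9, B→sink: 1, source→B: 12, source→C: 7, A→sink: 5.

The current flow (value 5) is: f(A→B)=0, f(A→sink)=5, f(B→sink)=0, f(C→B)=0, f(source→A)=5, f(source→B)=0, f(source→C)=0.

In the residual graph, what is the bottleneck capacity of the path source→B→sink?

Residual capacities along the path: source→B: 12, B→sink: 1.
Minimum is 1.

1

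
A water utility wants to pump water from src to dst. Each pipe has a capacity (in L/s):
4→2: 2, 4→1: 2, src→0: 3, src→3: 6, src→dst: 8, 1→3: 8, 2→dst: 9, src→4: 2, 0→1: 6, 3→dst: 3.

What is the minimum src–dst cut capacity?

13

Max flow = 13 (via 3 augmenting paths).
In the residual at optimum, the set reachable from src is {0, 1, 3, src}.
Cut edges: src→4 (cap 2), src→dst (cap 8), 3→dst (cap 3). Sum = 13.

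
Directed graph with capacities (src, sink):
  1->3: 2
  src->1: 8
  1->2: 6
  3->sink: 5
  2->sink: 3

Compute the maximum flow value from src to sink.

5

Augment src->1->2->sink: bottleneck 3. Total 3.
Augment src->1->3->sink: bottleneck 2. Total 5.
No augmenting path remains in the residual graph.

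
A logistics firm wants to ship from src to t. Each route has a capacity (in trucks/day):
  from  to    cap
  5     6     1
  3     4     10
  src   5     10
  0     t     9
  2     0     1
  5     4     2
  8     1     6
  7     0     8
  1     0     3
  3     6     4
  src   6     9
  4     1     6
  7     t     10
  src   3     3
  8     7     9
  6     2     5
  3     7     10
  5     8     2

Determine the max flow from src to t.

Augment src→3→7→t: bottleneck 3. Total 3.
Augment src→5→8→7→t: bottleneck 2. Total 5.
Augment src→6→2→0→t: bottleneck 1. Total 6.
Augment src→5→4→1→0→t: bottleneck 2. Total 8.
No augmenting path remains in the residual graph.

8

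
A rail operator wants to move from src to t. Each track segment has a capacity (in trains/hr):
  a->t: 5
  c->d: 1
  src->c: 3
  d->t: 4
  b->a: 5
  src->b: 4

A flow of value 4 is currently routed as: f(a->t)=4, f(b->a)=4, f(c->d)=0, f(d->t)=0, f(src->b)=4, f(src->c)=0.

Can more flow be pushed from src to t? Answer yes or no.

Yes

Residual path src->c->d->t has bottleneck 1 > 0.
Pushing 1 along it raises the flow to 5, so the given flow is not maximum.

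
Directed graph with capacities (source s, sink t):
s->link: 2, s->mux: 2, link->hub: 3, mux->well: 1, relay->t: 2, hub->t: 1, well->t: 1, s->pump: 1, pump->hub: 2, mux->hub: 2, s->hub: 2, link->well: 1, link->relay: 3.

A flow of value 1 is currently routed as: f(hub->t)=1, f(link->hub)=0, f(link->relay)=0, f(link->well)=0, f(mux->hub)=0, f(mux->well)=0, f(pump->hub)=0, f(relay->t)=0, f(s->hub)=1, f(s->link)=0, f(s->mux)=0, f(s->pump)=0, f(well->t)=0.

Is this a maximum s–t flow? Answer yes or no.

No

Residual path s->mux->well->t has bottleneck 1 > 0.
Pushing 1 along it raises the flow to 2, so the given flow is not maximum.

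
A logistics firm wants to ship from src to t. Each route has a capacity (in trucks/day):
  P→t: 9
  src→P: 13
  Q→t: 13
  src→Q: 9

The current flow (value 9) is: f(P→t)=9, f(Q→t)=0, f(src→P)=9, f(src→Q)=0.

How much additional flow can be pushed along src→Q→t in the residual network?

Residual capacities along the path: src→Q: 9, Q→t: 13.
Minimum is 9.

9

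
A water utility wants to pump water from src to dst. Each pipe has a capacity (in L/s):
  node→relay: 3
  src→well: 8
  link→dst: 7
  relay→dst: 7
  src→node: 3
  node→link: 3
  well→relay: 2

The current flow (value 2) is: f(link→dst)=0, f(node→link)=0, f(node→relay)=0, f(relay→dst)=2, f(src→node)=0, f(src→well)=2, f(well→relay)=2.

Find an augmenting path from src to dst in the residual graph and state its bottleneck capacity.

src→node→relay→dst, bottleneck 3

Residual along src→node→relay→dst: src→node: 3, node→relay: 3, relay→dst: 5.
Bottleneck = min = 3.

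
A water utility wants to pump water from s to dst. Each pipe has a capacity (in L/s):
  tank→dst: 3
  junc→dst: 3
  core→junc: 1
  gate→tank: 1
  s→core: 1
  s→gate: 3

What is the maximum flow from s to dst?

Augment s→core→junc→dst: bottleneck 1. Total 1.
Augment s→gate→tank→dst: bottleneck 1. Total 2.
No augmenting path remains in the residual graph.

2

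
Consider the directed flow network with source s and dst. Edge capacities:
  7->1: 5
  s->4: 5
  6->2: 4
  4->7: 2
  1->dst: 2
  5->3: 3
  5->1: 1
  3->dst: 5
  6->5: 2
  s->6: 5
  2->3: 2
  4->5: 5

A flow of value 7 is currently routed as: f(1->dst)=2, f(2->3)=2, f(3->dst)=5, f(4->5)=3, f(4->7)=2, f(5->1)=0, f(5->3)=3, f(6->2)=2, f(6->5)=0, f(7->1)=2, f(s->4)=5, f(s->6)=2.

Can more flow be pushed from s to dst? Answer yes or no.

No

Residual reachable from s: {1, 2, 4, 5, 6, 7, s}; dst is not reachable.
Saturated cut: 5->3, 1->dst, 2->3 with total capacity 7 = current flow value. Flow is maximum.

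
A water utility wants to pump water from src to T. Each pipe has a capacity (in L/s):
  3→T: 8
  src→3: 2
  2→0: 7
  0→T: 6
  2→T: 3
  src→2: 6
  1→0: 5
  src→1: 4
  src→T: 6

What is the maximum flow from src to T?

17

Augment src→T: bottleneck 6. Total 6.
Augment src→2→T: bottleneck 3. Total 9.
Augment src→3→T: bottleneck 2. Total 11.
Augment src→2→0→T: bottleneck 3. Total 14.
Augment src→1→0→T: bottleneck 3. Total 17.
No augmenting path remains in the residual graph.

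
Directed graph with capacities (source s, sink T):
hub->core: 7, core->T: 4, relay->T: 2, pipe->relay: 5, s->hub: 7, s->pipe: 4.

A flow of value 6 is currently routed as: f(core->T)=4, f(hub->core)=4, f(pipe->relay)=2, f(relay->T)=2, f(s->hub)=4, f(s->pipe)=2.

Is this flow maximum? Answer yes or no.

Residual reachable from s: {core, hub, pipe, relay, s}; T is not reachable.
Saturated cut: core->T, relay->T with total capacity 6 = current flow value. Flow is maximum.

Yes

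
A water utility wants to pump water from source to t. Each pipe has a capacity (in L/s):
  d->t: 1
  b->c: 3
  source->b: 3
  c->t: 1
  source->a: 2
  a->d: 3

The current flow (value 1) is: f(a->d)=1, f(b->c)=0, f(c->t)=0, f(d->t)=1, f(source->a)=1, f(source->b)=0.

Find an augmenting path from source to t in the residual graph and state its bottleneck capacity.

source->b->c->t, bottleneck 1

Residual along source->b->c->t: source->b: 3, b->c: 3, c->t: 1.
Bottleneck = min = 1.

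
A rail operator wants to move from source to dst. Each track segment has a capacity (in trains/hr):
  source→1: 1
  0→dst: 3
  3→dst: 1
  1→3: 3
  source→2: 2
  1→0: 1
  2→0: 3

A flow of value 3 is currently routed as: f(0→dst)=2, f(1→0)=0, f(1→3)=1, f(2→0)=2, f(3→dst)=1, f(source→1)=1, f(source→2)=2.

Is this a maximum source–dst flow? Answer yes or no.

Residual reachable from source: {source}; dst is not reachable.
Saturated cut: source→1, source→2 with total capacity 3 = current flow value. Flow is maximum.

Yes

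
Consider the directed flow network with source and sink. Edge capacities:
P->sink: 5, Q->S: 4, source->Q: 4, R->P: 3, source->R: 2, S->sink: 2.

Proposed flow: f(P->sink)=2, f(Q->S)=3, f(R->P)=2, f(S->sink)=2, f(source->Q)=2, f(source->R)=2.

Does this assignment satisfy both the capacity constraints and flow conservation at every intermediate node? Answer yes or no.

Conservation fails at Q: inflow 2 ≠ outflow 3.

No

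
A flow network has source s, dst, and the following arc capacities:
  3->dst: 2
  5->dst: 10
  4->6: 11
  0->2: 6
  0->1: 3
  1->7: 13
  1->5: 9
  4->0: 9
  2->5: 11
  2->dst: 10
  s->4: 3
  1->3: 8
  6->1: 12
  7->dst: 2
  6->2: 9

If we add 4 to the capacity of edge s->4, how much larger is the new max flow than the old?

Original max flow = 3.
After raising cap(s->4), augmenting paths through that edge carry 4 more units.
New max flow = 7. Increase = 4.

4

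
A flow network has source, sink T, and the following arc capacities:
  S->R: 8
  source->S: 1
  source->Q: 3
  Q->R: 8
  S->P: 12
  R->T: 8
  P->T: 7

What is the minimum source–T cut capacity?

Max flow = 4 (via 2 augmenting paths).
In the residual at optimum, the set reachable from source is {source}.
Cut edges: source->Q (cap 3), source->S (cap 1). Sum = 4.

4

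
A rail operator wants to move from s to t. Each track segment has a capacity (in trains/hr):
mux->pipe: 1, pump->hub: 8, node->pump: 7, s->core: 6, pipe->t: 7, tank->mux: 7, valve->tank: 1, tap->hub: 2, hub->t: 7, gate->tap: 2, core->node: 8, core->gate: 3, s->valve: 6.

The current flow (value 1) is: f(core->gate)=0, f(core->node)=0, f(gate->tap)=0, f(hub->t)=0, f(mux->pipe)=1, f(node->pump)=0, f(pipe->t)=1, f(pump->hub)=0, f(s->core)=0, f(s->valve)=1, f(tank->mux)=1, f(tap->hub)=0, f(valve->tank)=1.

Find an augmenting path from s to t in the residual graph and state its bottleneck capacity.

Residual along s->core->node->pump->hub->t: s->core: 6, core->node: 8, node->pump: 7, pump->hub: 8, hub->t: 7.
Bottleneck = min = 6.

s->core->node->pump->hub->t, bottleneck 6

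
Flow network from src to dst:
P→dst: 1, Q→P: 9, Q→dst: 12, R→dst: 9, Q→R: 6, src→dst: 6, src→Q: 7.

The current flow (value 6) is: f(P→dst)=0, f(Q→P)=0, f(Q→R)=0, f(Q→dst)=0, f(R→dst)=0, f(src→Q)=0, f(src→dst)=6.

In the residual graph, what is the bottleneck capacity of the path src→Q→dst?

7

Residual capacities along the path: src→Q: 7, Q→dst: 12.
Minimum is 7.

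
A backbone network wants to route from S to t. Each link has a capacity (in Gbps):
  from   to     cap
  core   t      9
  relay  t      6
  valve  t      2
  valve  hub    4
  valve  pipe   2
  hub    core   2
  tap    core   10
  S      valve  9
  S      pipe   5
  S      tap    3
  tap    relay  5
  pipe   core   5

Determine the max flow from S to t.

12

Augment S→valve→t: bottleneck 2. Total 2.
Augment S→tap→relay→t: bottleneck 3. Total 5.
Augment S→pipe→core→t: bottleneck 5. Total 10.
Augment S→valve→hub→core→t: bottleneck 2. Total 12.
No augmenting path remains in the residual graph.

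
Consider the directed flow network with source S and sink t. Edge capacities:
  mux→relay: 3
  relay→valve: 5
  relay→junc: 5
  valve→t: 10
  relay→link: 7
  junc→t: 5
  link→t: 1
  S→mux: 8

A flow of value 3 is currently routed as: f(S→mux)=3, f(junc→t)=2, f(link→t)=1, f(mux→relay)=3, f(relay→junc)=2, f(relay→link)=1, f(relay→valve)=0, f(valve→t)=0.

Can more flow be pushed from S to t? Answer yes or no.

No

Residual reachable from S: {S, mux}; t is not reachable.
Saturated cut: mux→relay with total capacity 3 = current flow value. Flow is maximum.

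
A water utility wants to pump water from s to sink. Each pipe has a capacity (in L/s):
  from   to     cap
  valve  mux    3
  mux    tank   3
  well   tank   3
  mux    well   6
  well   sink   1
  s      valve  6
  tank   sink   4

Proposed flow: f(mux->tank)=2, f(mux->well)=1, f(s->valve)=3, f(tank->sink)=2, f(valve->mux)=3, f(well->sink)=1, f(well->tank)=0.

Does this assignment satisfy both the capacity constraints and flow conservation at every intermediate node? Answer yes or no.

Every edge has 0 ≤ f(e) ≤ cap(e).
At each intermediate node, inflow equals outflow.

Yes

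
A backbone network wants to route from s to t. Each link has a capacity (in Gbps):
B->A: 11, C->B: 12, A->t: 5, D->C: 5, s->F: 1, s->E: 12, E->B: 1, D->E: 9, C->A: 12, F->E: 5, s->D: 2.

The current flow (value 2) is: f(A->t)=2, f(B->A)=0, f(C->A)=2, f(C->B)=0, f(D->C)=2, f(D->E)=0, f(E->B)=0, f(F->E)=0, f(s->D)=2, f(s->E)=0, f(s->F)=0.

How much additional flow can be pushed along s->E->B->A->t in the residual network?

Residual capacities along the path: s->E: 12, E->B: 1, B->A: 11, A->t: 3.
Minimum is 1.

1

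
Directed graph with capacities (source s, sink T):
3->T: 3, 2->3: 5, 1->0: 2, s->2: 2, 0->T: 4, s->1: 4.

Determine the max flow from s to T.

4

Augment s->2->3->T: bottleneck 2. Total 2.
Augment s->1->0->T: bottleneck 2. Total 4.
No augmenting path remains in the residual graph.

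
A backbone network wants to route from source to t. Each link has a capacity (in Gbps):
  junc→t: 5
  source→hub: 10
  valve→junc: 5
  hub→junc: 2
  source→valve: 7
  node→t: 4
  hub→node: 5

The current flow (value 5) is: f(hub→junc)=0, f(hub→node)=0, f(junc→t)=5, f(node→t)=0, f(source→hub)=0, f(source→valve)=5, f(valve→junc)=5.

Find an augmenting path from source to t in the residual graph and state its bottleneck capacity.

source→hub→node→t, bottleneck 4

Residual along source→hub→node→t: source→hub: 10, hub→node: 5, node→t: 4.
Bottleneck = min = 4.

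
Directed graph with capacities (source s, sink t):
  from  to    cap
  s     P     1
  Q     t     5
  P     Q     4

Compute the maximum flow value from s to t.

1

Augment s->P->Q->t: bottleneck 1. Total 1.
No augmenting path remains in the residual graph.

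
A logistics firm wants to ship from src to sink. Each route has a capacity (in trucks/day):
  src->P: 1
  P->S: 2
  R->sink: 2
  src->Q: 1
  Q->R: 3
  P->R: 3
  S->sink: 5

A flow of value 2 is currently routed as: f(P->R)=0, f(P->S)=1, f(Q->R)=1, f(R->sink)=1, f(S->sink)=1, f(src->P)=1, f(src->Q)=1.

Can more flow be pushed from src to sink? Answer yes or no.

Residual reachable from src: {src}; sink is not reachable.
Saturated cut: src->P, src->Q with total capacity 2 = current flow value. Flow is maximum.

No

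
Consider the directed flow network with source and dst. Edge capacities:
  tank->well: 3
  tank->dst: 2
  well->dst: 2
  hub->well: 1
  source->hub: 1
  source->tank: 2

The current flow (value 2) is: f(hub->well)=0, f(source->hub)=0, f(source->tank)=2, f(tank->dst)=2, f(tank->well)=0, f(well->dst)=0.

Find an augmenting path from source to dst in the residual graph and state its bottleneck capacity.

Residual along source->hub->well->dst: source->hub: 1, hub->well: 1, well->dst: 2.
Bottleneck = min = 1.

source->hub->well->dst, bottleneck 1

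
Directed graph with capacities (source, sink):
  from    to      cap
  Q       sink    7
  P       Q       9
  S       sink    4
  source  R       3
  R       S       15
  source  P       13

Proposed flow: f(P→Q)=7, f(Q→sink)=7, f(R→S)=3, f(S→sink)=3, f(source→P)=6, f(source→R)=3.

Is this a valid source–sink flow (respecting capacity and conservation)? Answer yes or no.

Conservation fails at P: inflow 6 ≠ outflow 7.

No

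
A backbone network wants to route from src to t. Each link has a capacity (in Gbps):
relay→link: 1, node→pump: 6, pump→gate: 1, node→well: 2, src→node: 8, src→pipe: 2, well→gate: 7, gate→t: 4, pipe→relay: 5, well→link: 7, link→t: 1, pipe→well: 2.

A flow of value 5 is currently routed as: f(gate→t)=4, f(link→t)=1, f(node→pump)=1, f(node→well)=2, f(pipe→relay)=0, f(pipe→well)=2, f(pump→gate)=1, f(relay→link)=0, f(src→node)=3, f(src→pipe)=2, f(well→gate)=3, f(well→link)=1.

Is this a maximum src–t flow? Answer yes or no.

Residual reachable from src: {node, pump, src}; t is not reachable.
Saturated cut: src→pipe, node→well, pump→gate with total capacity 5 = current flow value. Flow is maximum.

Yes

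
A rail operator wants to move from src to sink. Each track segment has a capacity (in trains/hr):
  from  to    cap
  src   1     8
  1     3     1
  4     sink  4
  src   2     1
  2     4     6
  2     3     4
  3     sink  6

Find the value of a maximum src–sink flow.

Augment src->1->3->sink: bottleneck 1. Total 1.
Augment src->2->3->sink: bottleneck 1. Total 2.
No augmenting path remains in the residual graph.

2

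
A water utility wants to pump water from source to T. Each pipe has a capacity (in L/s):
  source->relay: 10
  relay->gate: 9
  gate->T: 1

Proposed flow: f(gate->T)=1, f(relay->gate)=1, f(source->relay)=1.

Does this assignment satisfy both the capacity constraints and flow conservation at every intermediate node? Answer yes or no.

Every edge has 0 ≤ f(e) ≤ cap(e).
At each intermediate node, inflow equals outflow.

Yes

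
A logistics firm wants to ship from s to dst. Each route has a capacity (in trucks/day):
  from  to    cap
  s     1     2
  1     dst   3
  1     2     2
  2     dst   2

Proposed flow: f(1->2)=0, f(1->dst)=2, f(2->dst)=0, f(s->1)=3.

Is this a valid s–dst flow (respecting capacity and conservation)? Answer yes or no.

Capacity violated on s->1: flow 3 > capacity 2.

No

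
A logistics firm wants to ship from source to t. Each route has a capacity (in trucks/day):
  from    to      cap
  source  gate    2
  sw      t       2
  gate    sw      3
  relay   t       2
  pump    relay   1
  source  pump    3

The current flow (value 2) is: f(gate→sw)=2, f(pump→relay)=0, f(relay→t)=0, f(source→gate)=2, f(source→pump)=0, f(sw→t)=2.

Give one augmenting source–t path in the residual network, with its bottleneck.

Residual along source→pump→relay→t: source→pump: 3, pump→relay: 1, relay→t: 2.
Bottleneck = min = 1.

source→pump→relay→t, bottleneck 1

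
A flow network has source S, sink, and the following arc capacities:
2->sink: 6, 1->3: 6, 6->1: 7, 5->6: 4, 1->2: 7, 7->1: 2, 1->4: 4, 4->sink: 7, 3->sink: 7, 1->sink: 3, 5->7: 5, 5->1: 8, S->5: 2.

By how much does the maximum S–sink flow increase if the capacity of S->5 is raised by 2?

Original max flow = 2.
After raising cap(S->5), augmenting paths through that edge carry 2 more units.
New max flow = 4. Increase = 2.

2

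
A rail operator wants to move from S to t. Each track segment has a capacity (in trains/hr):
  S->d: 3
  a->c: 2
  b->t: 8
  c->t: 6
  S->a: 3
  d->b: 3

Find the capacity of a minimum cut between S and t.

5

Max flow = 5 (via 2 augmenting paths).
In the residual at optimum, the set reachable from S is {S, a}.
Cut edges: a->c (cap 2), S->d (cap 3). Sum = 5.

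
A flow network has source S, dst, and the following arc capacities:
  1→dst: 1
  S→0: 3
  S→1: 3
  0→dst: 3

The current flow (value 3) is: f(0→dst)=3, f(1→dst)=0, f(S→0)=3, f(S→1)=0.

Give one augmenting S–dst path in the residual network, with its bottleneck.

S→1→dst, bottleneck 1

Residual along S→1→dst: S→1: 3, 1→dst: 1.
Bottleneck = min = 1.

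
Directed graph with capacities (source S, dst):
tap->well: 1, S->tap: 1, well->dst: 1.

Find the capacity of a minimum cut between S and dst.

1

Max flow = 1 (via 1 augmenting path).
In the residual at optimum, the set reachable from S is {S}.
Cut edges: S->tap (cap 1). Sum = 1.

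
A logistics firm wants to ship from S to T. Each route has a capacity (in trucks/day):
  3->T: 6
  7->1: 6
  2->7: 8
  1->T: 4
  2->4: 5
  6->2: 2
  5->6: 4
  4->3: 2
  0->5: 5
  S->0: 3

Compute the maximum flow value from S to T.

Augment S->0->5->6->2->4->3->T: bottleneck 2. Total 2.
No augmenting path remains in the residual graph.

2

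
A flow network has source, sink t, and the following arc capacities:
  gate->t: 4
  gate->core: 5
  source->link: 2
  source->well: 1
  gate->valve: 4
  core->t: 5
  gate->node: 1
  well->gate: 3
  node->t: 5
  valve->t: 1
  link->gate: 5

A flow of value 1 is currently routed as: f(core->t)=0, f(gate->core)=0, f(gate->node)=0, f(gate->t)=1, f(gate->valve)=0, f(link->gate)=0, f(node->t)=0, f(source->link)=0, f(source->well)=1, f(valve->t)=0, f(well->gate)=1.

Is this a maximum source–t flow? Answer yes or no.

No

Residual path source->link->gate->t has bottleneck 2 > 0.
Pushing 2 along it raises the flow to 3, so the given flow is not maximum.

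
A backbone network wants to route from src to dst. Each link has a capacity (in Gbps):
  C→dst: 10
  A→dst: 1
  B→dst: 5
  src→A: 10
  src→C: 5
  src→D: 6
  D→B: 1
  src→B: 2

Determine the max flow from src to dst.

9

Augment src→C→dst: bottleneck 5. Total 5.
Augment src→A→dst: bottleneck 1. Total 6.
Augment src→B→dst: bottleneck 2. Total 8.
Augment src→D→B→dst: bottleneck 1. Total 9.
No augmenting path remains in the residual graph.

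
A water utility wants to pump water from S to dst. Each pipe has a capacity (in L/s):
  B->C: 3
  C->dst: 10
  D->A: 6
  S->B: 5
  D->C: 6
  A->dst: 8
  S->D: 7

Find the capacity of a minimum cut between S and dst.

10

Max flow = 10 (via 3 augmenting paths).
In the residual at optimum, the set reachable from S is {B, S}.
Cut edges: S->D (cap 7), B->C (cap 3). Sum = 10.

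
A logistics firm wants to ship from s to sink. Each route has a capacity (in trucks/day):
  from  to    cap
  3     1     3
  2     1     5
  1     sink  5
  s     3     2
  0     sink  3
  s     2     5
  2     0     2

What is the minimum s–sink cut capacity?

Max flow = 7 (via 3 augmenting paths).
In the residual at optimum, the set reachable from s is {s}.
Cut edges: s->2 (cap 5), s->3 (cap 2). Sum = 7.

7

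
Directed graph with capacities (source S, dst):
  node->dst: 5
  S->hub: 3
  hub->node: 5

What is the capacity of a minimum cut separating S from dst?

3

Max flow = 3 (via 1 augmenting path).
In the residual at optimum, the set reachable from S is {S}.
Cut edges: S->hub (cap 3). Sum = 3.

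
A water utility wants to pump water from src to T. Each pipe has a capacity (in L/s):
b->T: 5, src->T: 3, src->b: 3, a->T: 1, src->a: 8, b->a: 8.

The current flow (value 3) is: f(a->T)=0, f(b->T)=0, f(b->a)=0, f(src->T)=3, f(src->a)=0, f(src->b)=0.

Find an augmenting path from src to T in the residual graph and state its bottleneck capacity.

src->b->T, bottleneck 3

Residual along src->b->T: src->b: 3, b->T: 5.
Bottleneck = min = 3.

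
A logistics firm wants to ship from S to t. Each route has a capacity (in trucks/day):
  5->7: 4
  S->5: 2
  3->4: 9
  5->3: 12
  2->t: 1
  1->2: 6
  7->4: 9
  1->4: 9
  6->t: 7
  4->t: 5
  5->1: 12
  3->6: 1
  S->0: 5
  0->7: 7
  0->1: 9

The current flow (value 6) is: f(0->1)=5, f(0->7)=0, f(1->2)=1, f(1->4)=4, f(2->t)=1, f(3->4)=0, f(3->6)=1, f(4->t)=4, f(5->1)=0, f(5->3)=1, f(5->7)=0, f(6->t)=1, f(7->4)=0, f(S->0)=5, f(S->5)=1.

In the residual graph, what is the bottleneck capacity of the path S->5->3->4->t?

1

Residual capacities along the path: S->5: 1, 5->3: 11, 3->4: 9, 4->t: 1.
Minimum is 1.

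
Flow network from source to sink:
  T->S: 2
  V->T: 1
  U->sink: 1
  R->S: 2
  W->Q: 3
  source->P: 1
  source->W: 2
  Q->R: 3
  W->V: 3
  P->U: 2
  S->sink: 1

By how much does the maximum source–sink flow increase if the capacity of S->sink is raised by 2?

1

Original max flow = 2.
After raising cap(S->sink), augmenting paths through that edge carry 1 more unit.
New max flow = 3. Increase = 1.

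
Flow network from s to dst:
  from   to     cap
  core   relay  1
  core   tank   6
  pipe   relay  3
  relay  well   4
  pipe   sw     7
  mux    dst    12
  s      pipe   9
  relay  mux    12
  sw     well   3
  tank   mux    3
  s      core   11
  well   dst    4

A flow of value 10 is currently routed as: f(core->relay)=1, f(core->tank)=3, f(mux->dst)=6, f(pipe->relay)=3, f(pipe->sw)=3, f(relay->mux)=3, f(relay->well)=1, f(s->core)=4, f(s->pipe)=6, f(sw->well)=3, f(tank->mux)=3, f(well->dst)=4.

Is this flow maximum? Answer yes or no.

Yes

Residual reachable from s: {core, pipe, s, sw, tank}; dst is not reachable.
Saturated cut: pipe->relay, sw->well, core->relay, tank->mux with total capacity 10 = current flow value. Flow is maximum.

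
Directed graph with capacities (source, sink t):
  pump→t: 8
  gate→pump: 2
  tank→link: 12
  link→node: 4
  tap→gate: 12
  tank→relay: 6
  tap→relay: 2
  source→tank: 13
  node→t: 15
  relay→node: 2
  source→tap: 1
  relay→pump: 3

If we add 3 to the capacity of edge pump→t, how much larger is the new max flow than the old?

0

Original max flow = 10.
Edge pump→t does not cross the min cut (source side {link, relay, source, tank}), so extra capacity there cannot help.
New max flow = 10. Increase = 0.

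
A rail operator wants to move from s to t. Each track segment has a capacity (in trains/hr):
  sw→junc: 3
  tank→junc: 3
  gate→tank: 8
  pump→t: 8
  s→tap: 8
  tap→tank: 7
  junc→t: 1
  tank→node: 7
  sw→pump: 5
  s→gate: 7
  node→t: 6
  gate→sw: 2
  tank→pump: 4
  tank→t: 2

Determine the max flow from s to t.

14

Augment s→tap→tank→t: bottleneck 2. Total 2.
Augment s→tap→tank→node→t: bottleneck 5. Total 7.
Augment s→gate→tank→node→t: bottleneck 1. Total 8.
Augment s→gate→tank→junc→t: bottleneck 1. Total 9.
Augment s→gate→tank→pump→t: bottleneck 4. Total 13.
Augment s→gate→sw→pump→t: bottleneck 1. Total 14.
No augmenting path remains in the residual graph.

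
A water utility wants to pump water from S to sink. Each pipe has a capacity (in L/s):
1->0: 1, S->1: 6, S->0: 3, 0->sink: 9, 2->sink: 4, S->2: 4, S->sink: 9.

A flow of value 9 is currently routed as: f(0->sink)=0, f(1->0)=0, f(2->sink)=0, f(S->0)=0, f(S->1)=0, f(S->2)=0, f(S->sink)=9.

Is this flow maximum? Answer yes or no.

Residual path S->2->sink has bottleneck 4 > 0.
Pushing 4 along it raises the flow to 13, so the given flow is not maximum.

No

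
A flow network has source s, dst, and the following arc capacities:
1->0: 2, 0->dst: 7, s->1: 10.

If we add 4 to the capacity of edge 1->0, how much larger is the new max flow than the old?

Original max flow = 2.
After raising cap(1->0), augmenting paths through that edge carry 4 more units.
New max flow = 6. Increase = 4.

4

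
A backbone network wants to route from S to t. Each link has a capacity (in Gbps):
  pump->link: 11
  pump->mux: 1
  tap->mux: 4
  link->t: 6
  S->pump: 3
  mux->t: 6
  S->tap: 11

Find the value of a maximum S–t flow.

7

Augment S->tap->mux->t: bottleneck 4. Total 4.
Augment S->pump->mux->t: bottleneck 1. Total 5.
Augment S->pump->link->t: bottleneck 2. Total 7.
No augmenting path remains in the residual graph.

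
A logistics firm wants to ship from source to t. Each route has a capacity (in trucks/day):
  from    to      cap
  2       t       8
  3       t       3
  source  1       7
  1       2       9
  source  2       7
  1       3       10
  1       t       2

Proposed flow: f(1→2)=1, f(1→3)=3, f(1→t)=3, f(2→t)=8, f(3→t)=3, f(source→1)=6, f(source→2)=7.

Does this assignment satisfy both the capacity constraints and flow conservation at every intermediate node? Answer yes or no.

No

Capacity violated on 1→t: flow 3 > capacity 2.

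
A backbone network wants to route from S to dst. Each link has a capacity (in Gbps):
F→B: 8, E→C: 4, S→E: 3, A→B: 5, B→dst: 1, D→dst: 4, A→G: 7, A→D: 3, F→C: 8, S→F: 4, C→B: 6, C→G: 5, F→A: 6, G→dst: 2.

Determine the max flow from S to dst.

6

Augment S→F→B→dst: bottleneck 1. Total 1.
Augment S→E→C→G→dst: bottleneck 2. Total 3.
Augment S→F→A→D→dst: bottleneck 3. Total 6.
No augmenting path remains in the residual graph.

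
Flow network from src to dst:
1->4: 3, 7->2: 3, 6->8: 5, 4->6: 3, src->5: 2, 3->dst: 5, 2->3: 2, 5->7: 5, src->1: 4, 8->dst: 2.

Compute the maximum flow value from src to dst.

Augment src->1->4->6->8->dst: bottleneck 2. Total 2.
Augment src->5->7->2->3->dst: bottleneck 2. Total 4.
No augmenting path remains in the residual graph.

4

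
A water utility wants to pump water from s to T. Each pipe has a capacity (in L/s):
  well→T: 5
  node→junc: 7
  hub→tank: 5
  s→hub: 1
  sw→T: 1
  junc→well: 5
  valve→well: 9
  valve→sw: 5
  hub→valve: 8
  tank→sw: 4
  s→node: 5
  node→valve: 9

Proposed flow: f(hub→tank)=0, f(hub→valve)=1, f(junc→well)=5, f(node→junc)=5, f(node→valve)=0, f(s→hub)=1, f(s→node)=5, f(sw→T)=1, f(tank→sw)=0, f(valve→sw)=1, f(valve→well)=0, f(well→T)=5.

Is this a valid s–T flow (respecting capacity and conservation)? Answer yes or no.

Yes

Every edge has 0 ≤ f(e) ≤ cap(e).
At each intermediate node, inflow equals outflow.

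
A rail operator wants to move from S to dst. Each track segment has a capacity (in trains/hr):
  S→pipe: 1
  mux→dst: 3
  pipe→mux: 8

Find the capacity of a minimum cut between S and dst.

1

Max flow = 1 (via 1 augmenting path).
In the residual at optimum, the set reachable from S is {S}.
Cut edges: S→pipe (cap 1). Sum = 1.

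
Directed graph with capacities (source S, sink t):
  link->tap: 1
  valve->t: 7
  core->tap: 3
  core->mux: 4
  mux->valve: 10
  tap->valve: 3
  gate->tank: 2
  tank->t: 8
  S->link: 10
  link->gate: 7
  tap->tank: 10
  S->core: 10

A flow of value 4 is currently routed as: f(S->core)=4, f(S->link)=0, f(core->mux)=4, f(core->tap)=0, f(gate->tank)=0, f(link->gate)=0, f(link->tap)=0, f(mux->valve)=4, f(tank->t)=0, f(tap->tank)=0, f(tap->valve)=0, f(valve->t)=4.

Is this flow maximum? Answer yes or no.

Residual path S->core->tap->valve->t has bottleneck 3 > 0.
Pushing 3 along it raises the flow to 7, so the given flow is not maximum.

No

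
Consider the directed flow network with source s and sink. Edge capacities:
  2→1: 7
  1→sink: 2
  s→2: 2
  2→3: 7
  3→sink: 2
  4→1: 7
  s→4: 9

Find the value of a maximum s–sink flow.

Augment s→4→1→sink: bottleneck 2. Total 2.
Augment s→2→3→sink: bottleneck 2. Total 4.
No augmenting path remains in the residual graph.

4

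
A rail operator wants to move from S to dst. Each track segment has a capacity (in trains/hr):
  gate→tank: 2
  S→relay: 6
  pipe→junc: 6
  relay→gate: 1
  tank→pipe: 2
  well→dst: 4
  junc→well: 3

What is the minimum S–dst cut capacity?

Max flow = 1 (via 1 augmenting path).
In the residual at optimum, the set reachable from S is {S, relay}.
Cut edges: relay→gate (cap 1). Sum = 1.

1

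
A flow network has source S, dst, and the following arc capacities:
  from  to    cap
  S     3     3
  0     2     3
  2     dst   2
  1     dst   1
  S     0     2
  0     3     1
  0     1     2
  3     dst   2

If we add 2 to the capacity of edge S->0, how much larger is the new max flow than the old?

1

Original max flow = 4.
After raising cap(S->0), augmenting paths through that edge carry 1 more unit.
New max flow = 5. Increase = 1.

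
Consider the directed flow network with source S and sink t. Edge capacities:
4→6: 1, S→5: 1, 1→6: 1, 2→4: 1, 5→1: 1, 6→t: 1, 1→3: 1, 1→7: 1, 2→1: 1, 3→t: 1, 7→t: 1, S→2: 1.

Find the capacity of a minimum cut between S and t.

Max flow = 2 (via 2 augmenting paths).
In the residual at optimum, the set reachable from S is {S}.
Cut edges: S→5 (cap 1), S→2 (cap 1). Sum = 2.

2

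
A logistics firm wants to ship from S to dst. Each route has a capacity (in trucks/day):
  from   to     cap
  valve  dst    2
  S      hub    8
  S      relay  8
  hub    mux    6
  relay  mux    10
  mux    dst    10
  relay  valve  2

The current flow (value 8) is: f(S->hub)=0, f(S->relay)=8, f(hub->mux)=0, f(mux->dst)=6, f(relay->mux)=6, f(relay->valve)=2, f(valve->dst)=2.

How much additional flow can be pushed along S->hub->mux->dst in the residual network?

4

Residual capacities along the path: S->hub: 8, hub->mux: 6, mux->dst: 4.
Minimum is 4.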